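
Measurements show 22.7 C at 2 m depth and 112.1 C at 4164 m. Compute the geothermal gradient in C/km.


dT = 112.1 - 22.7 = 89.4 C
dz = 4164 - 2 = 4162 m
gradient = dT/dz * 1000 = 89.4/4162 * 1000 = 21.4801 C/km

21.4801


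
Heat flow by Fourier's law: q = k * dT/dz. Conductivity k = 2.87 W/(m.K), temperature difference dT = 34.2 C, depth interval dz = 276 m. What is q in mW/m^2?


q = k * dT / dz * 1000
= 2.87 * 34.2 / 276 * 1000
= 0.35563 * 1000
= 355.6304 mW/m^2

355.6304


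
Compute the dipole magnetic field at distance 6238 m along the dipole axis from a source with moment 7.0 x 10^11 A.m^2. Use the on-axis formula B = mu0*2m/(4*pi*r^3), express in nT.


m = 7.0 x 10^11 = 700000000000 A.m^2
2m = 1400000000000 A.m^2
r^3 = 6238^3 = 242737073272
B = (4pi*10^-7) * 1400000000000 / (4*pi * 242737073272) * 1e9
= 1759291.88601 / 3050324024580.81 * 1e9
= 576.7557 nT

576.7557


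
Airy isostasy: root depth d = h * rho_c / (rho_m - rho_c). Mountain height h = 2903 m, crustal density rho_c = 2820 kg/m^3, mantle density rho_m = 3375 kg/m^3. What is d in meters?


rho_m - rho_c = 3375 - 2820 = 555
d = 2903 * 2820 / 555
= 8186460 / 555
= 14750.38 m

14750.38


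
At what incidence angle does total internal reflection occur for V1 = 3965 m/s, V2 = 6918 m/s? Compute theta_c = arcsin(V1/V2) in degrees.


V1/V2 = 3965/6918 = 0.573143
theta_c = arcsin(0.573143) = 34.9697 degrees

34.9697


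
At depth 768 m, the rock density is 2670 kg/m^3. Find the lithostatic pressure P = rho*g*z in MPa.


P = rho * g * z / 1e6
= 2670 * 9.81 * 768 / 1e6
= 20115993.6 / 1e6
= 20.116 MPa

20.116


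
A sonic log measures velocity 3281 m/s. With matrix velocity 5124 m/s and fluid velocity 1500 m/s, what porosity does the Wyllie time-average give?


1/V - 1/Vm = 1/3281 - 1/5124 = 0.00010963
1/Vf - 1/Vm = 1/1500 - 1/5124 = 0.00047151
phi = 0.00010963 / 0.00047151 = 0.2325

0.2325


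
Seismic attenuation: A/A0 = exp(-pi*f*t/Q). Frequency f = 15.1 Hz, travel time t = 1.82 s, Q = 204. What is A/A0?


pi*f*t/Q = pi*15.1*1.82/204 = 0.423222
A/A0 = exp(-0.423222) = 0.654933

0.654933


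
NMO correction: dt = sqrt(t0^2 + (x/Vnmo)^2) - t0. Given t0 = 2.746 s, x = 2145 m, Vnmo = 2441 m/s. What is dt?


x/Vnmo = 2145/2441 = 0.878738
(x/Vnmo)^2 = 0.772181
t0^2 = 7.540516
sqrt(7.540516 + 0.772181) = 2.883175
dt = 2.883175 - 2.746 = 0.137175

0.137175


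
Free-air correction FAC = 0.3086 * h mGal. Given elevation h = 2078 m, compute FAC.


FAC = 0.3086 * h
= 0.3086 * 2078
= 641.2708 mGal

641.2708


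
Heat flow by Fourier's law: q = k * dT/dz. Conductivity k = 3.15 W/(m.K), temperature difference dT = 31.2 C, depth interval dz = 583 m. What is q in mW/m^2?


q = k * dT / dz * 1000
= 3.15 * 31.2 / 583 * 1000
= 0.168576 * 1000
= 168.5763 mW/m^2

168.5763


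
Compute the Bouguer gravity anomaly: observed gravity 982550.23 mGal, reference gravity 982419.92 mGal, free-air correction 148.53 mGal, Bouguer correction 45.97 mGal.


BA = g_obs - g_ref + FAC - BC
= 982550.23 - 982419.92 + 148.53 - 45.97
= 232.87 mGal

232.87


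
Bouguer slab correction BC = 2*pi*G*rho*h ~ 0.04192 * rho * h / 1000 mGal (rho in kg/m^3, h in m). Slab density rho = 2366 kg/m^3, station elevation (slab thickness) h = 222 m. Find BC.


BC = 0.04192 * rho * h / 1000
= 0.04192 * 2366 * 222 / 1000
= 22.0186 mGal

22.0186


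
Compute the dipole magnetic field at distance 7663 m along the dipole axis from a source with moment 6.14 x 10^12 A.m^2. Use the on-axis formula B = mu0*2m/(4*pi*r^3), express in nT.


m = 6.14 x 10^12 = 6140000000000 A.m^2
2m = 12280000000000 A.m^2
r^3 = 7663^3 = 449983383247
B = (4pi*10^-7) * 12280000000000 / (4*pi * 449983383247) * 1e9
= 15431503.114433 / 5654657964185.02 * 1e9
= 2728.9897 nT

2728.9897


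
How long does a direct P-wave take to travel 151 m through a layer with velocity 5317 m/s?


t = x / V
= 151 / 5317
= 0.0284 s

0.0284


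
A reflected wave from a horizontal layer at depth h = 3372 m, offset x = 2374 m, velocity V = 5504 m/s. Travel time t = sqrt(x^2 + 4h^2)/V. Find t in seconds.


x^2 + 4h^2 = 2374^2 + 4*3372^2 = 5635876 + 45481536 = 51117412
sqrt(51117412) = 7149.6442
t = 7149.6442 / 5504 = 1.299 s

1.299


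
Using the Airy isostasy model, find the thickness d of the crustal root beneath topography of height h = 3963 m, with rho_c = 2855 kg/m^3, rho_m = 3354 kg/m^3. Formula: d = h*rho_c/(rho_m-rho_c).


rho_m - rho_c = 3354 - 2855 = 499
d = 3963 * 2855 / 499
= 11314365 / 499
= 22674.08 m

22674.08


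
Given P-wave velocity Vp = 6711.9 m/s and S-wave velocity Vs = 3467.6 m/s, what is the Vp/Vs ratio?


Vp/Vs = 6711.9 / 3467.6
= 1.9356

1.9356


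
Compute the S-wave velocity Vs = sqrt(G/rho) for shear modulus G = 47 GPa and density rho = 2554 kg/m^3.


Convert G to Pa: G = 47e9 Pa
Compute G/rho = 47e9 / 2554 = 18402505.8731
Vs = sqrt(18402505.8731) = 4289.81 m/s

4289.81


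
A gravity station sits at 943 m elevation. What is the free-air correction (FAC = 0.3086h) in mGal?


FAC = 0.3086 * h
= 0.3086 * 943
= 291.0098 mGal

291.0098


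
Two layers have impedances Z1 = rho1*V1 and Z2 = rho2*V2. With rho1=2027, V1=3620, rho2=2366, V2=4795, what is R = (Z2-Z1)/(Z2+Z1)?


Z1 = 2027 * 3620 = 7337740
Z2 = 2366 * 4795 = 11344970
R = (11344970 - 7337740) / (11344970 + 7337740) = 4007230 / 18682710 = 0.2145

0.2145


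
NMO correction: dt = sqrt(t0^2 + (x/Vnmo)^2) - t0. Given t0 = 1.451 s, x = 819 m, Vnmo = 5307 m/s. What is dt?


x/Vnmo = 819/5307 = 0.154324
(x/Vnmo)^2 = 0.023816
t0^2 = 2.105401
sqrt(2.105401 + 0.023816) = 1.459184
dt = 1.459184 - 1.451 = 0.008184

0.008184


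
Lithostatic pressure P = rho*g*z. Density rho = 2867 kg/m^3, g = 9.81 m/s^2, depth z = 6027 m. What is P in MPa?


P = rho * g * z / 1e6
= 2867 * 9.81 * 6027 / 1e6
= 169511002.29 / 1e6
= 169.511 MPa

169.511


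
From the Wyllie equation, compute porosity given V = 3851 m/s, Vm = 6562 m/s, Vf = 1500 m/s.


1/V - 1/Vm = 1/3851 - 1/6562 = 0.00010728
1/Vf - 1/Vm = 1/1500 - 1/6562 = 0.00051427
phi = 0.00010728 / 0.00051427 = 0.2086

0.2086


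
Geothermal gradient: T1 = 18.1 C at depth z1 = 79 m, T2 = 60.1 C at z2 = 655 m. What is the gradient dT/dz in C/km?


dT = 60.1 - 18.1 = 42.0 C
dz = 655 - 79 = 576 m
gradient = dT/dz * 1000 = 42.0/576 * 1000 = 72.9167 C/km

72.9167


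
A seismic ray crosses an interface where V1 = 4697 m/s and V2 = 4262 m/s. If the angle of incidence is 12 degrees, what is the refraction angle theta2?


sin(theta1) = sin(12 deg) = 0.207912
sin(theta2) = V2/V1 * sin(theta1) = 4262/4697 * 0.207912 = 0.188657
theta2 = arcsin(0.188657) = 10.8744 degrees

10.8744


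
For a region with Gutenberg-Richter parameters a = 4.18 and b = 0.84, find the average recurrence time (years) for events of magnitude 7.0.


log10(N) = 4.18 - 0.84*7.0 = -1.7
N = 10^-1.7 = 0.019953
T = 1/N = 1/0.019953 = 50.1187 years

50.1187


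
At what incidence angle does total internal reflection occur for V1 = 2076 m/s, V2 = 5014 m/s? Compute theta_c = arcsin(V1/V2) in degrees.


V1/V2 = 2076/5014 = 0.414041
theta_c = arcsin(0.414041) = 24.4589 degrees

24.4589


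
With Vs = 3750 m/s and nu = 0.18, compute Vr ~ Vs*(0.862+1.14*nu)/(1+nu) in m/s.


Numerator factor = 0.862 + 1.14*0.18 = 1.0672
Denominator = 1 + 0.18 = 1.18
Vr = 3750 * 1.0672 / 1.18 = 3391.53 m/s

3391.53


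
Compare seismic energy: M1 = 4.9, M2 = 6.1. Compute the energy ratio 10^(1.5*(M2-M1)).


M2 - M1 = 6.1 - 4.9 = 1.2
1.5 * 1.2 = 1.8
ratio = 10^1.8 = 63.1

63.1


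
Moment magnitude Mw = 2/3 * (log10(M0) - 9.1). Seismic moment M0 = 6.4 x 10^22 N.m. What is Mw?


log10(M0) = log10(6.4 x 10^22) = 22.8062
Mw = 2/3 * (22.8062 - 9.1)
= 2/3 * 13.7062
= 9.14

9.14


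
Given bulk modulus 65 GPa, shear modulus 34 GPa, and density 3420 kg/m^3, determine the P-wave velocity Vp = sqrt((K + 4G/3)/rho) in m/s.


First compute the effective modulus:
K + 4G/3 = 65e9 + 4*34e9/3 = 110333333333.33 Pa
Then divide by density:
110333333333.33 / 3420 = 32261208.577 Pa/(kg/m^3)
Take the square root:
Vp = sqrt(32261208.577) = 5679.9 m/s

5679.9


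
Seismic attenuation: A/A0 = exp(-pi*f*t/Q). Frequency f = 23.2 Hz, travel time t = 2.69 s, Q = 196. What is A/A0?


pi*f*t/Q = pi*23.2*2.69/196 = 1.000309
A/A0 = exp(-1.000309) = 0.367766

0.367766


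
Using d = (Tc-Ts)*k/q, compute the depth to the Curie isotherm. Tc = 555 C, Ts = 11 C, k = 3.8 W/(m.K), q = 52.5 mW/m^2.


T_Curie - T_surf = 555 - 11 = 544 C
Convert q to W/m^2: 52.5 mW/m^2 = 0.0525 W/m^2
d = 544 * 3.8 / 0.0525 = 39375.24 m

39375.24


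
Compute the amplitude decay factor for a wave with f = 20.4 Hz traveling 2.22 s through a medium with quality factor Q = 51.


pi*f*t/Q = pi*20.4*2.22/51 = 2.789734
A/A0 = exp(-2.789734) = 0.061438

0.061438


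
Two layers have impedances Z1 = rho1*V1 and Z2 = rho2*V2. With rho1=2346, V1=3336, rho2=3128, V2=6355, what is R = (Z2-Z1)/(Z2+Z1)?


Z1 = 2346 * 3336 = 7826256
Z2 = 3128 * 6355 = 19878440
R = (19878440 - 7826256) / (19878440 + 7826256) = 12052184 / 27704696 = 0.435

0.435


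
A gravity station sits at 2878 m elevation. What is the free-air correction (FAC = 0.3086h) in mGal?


FAC = 0.3086 * h
= 0.3086 * 2878
= 888.1508 mGal

888.1508


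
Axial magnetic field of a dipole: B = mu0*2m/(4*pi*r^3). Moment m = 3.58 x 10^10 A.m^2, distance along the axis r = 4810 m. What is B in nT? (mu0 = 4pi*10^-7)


m = 3.58 x 10^10 = 35800000000 A.m^2
2m = 71600000000 A.m^2
r^3 = 4810^3 = 111284641000
B = (4pi*10^-7) * 71600000000 / (4*pi * 111284641000) * 1e9
= 89975.213599 / 1398444042491.91 * 1e9
= 64.3395 nT

64.3395


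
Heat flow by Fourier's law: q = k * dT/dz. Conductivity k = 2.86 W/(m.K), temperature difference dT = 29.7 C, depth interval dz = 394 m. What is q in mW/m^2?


q = k * dT / dz * 1000
= 2.86 * 29.7 / 394 * 1000
= 0.215589 * 1000
= 215.5888 mW/m^2

215.5888


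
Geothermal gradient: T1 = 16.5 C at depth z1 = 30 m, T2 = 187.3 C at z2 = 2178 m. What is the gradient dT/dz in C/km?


dT = 187.3 - 16.5 = 170.8 C
dz = 2178 - 30 = 2148 m
gradient = dT/dz * 1000 = 170.8/2148 * 1000 = 79.5158 C/km

79.5158


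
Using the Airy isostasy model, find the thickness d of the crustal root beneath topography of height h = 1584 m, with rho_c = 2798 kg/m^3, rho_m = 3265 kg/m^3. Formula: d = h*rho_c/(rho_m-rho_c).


rho_m - rho_c = 3265 - 2798 = 467
d = 1584 * 2798 / 467
= 4432032 / 467
= 9490.43 m

9490.43


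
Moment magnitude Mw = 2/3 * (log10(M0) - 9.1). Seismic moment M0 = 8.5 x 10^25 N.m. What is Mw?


log10(M0) = log10(8.5 x 10^25) = 25.9294
Mw = 2/3 * (25.9294 - 9.1)
= 2/3 * 16.8294
= 11.22

11.22


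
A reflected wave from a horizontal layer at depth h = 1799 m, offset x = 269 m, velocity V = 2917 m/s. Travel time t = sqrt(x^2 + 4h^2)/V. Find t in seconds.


x^2 + 4h^2 = 269^2 + 4*1799^2 = 72361 + 12945604 = 13017965
sqrt(13017965) = 3608.0417
t = 3608.0417 / 2917 = 1.2369 s

1.2369


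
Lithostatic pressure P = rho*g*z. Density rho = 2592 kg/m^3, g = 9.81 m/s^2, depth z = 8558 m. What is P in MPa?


P = rho * g * z / 1e6
= 2592 * 9.81 * 8558 / 1e6
= 217608716.16 / 1e6
= 217.6087 MPa

217.6087


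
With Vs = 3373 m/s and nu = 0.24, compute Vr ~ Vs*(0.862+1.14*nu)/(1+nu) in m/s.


Numerator factor = 0.862 + 1.14*0.24 = 1.1356
Denominator = 1 + 0.24 = 1.24
Vr = 3373 * 1.1356 / 1.24 = 3089.02 m/s

3089.02


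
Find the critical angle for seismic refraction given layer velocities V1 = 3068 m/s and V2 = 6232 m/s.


V1/V2 = 3068/6232 = 0.492298
theta_c = arcsin(0.492298) = 29.4917 degrees

29.4917


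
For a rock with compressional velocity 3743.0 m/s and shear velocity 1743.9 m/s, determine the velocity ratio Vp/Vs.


Vp/Vs = 3743.0 / 1743.9
= 2.1463

2.1463


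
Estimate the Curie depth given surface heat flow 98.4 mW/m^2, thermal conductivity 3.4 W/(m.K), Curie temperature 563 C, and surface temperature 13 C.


T_Curie - T_surf = 563 - 13 = 550 C
Convert q to W/m^2: 98.4 mW/m^2 = 0.0984 W/m^2
d = 550 * 3.4 / 0.0984 = 19004.07 m

19004.07


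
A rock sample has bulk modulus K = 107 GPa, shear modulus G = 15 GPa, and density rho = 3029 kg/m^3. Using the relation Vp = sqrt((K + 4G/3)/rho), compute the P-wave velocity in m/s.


First compute the effective modulus:
K + 4G/3 = 107e9 + 4*15e9/3 = 127000000000.0 Pa
Then divide by density:
127000000000.0 / 3029 = 41928029.0525 Pa/(kg/m^3)
Take the square root:
Vp = sqrt(41928029.0525) = 6475.19 m/s

6475.19


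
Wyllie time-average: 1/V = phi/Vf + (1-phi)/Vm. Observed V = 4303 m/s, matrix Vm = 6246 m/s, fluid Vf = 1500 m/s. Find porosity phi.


1/V - 1/Vm = 1/4303 - 1/6246 = 7.229e-05
1/Vf - 1/Vm = 1/1500 - 1/6246 = 0.00050656
phi = 7.229e-05 / 0.00050656 = 0.1427

0.1427


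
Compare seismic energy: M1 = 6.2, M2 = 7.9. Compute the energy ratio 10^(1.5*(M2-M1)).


M2 - M1 = 7.9 - 6.2 = 1.7
1.5 * 1.7 = 2.55
ratio = 10^2.55 = 354.81

354.81


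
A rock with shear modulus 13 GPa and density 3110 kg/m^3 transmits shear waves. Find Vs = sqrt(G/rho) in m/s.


Convert G to Pa: G = 13e9 Pa
Compute G/rho = 13e9 / 3110 = 4180064.3087
Vs = sqrt(4180064.3087) = 2044.52 m/s

2044.52


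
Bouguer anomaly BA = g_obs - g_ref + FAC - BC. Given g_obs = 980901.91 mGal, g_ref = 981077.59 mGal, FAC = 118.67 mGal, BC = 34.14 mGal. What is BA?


BA = g_obs - g_ref + FAC - BC
= 980901.91 - 981077.59 + 118.67 - 34.14
= -91.15 mGal

-91.15


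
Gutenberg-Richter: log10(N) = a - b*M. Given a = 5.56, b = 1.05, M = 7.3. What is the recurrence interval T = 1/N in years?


log10(N) = 5.56 - 1.05*7.3 = -2.105
N = 10^-2.105 = 0.007852
T = 1/N = 1/0.007852 = 127.3503 years

127.3503


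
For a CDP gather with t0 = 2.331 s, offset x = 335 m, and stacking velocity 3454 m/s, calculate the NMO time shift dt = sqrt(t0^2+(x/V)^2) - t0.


x/Vnmo = 335/3454 = 0.096989
(x/Vnmo)^2 = 0.009407
t0^2 = 5.433561
sqrt(5.433561 + 0.009407) = 2.333017
dt = 2.333017 - 2.331 = 0.002017

0.002017


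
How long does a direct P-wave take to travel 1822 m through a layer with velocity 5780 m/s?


t = x / V
= 1822 / 5780
= 0.3152 s

0.3152


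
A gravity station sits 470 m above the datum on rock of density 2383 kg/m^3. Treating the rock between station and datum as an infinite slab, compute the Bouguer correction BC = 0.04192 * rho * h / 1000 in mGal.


BC = 0.04192 * rho * h / 1000
= 0.04192 * 2383 * 470 / 1000
= 46.9508 mGal

46.9508


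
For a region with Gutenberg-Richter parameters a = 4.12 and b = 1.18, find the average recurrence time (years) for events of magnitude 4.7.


log10(N) = 4.12 - 1.18*4.7 = -1.426
N = 10^-1.426 = 0.037497
T = 1/N = 1/0.037497 = 26.6686 years

26.6686


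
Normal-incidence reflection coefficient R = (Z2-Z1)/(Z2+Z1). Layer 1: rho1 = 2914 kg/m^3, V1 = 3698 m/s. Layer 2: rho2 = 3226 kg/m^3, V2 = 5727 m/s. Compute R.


Z1 = 2914 * 3698 = 10775972
Z2 = 3226 * 5727 = 18475302
R = (18475302 - 10775972) / (18475302 + 10775972) = 7699330 / 29251274 = 0.2632

0.2632


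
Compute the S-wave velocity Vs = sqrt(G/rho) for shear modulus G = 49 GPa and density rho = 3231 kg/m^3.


Convert G to Pa: G = 49e9 Pa
Compute G/rho = 49e9 / 3231 = 15165583.4107
Vs = sqrt(15165583.4107) = 3894.3 m/s

3894.3


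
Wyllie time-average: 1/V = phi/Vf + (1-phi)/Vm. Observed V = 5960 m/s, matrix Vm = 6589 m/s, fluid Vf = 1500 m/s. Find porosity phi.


1/V - 1/Vm = 1/5960 - 1/6589 = 1.602e-05
1/Vf - 1/Vm = 1/1500 - 1/6589 = 0.0005149
phi = 1.602e-05 / 0.0005149 = 0.0311

0.0311


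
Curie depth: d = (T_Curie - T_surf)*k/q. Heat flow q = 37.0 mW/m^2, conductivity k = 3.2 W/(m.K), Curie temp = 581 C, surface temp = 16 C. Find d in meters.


T_Curie - T_surf = 581 - 16 = 565 C
Convert q to W/m^2: 37.0 mW/m^2 = 0.037 W/m^2
d = 565 * 3.2 / 0.037 = 48864.86 m

48864.86


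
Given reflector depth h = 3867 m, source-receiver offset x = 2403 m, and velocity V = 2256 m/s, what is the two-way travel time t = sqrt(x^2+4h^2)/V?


x^2 + 4h^2 = 2403^2 + 4*3867^2 = 5774409 + 59814756 = 65589165
sqrt(65589165) = 8098.7138
t = 8098.7138 / 2256 = 3.5899 s

3.5899


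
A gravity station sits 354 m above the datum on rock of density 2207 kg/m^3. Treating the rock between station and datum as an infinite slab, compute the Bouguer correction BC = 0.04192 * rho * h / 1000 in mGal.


BC = 0.04192 * rho * h / 1000
= 0.04192 * 2207 * 354 / 1000
= 32.7512 mGal

32.7512


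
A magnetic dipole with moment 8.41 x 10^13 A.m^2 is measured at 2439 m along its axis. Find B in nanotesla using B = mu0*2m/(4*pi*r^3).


m = 8.41 x 10^13 = 84100000000000 A.m^2
2m = 168200000000000 A.m^2
r^3 = 2439^3 = 14508930519
B = (4pi*10^-7) * 168200000000000 / (4*pi * 14508930519) * 1e9
= 211366353.733521 / 182324598119.74 * 1e9
= 1159285.9982 nT

1159285.9982


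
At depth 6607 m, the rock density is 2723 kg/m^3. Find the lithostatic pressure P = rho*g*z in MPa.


P = rho * g * z / 1e6
= 2723 * 9.81 * 6607 / 1e6
= 176490346.41 / 1e6
= 176.4903 MPa

176.4903


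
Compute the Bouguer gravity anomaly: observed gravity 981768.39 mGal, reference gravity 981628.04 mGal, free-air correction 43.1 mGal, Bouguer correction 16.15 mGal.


BA = g_obs - g_ref + FAC - BC
= 981768.39 - 981628.04 + 43.1 - 16.15
= 167.3 mGal

167.3


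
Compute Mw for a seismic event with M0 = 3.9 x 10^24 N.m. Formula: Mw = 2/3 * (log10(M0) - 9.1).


log10(M0) = log10(3.9 x 10^24) = 24.5911
Mw = 2/3 * (24.5911 - 9.1)
= 2/3 * 15.4911
= 10.33

10.33


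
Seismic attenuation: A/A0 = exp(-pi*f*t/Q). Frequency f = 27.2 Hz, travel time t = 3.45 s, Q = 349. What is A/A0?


pi*f*t/Q = pi*27.2*3.45/349 = 0.844719
A/A0 = exp(-0.844719) = 0.429678

0.429678


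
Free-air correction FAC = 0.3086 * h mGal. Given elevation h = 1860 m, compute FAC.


FAC = 0.3086 * h
= 0.3086 * 1860
= 573.996 mGal

573.996


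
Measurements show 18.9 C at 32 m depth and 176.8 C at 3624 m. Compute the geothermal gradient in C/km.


dT = 176.8 - 18.9 = 157.9 C
dz = 3624 - 32 = 3592 m
gradient = dT/dz * 1000 = 157.9/3592 * 1000 = 43.9588 C/km

43.9588


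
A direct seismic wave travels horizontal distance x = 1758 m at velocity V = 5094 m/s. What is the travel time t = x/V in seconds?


t = x / V
= 1758 / 5094
= 0.3451 s

0.3451


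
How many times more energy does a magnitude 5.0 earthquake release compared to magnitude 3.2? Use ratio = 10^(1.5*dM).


M2 - M1 = 5.0 - 3.2 = 1.8
1.5 * 1.8 = 2.7
ratio = 10^2.7 = 501.19

501.19


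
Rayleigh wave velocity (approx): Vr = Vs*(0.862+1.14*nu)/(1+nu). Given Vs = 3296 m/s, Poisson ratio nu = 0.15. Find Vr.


Numerator factor = 0.862 + 1.14*0.15 = 1.033
Denominator = 1 + 0.15 = 1.15
Vr = 3296 * 1.033 / 1.15 = 2960.67 m/s

2960.67


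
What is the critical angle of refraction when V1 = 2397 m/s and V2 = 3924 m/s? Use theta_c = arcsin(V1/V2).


V1/V2 = 2397/3924 = 0.610856
theta_c = arcsin(0.610856) = 37.6514 degrees

37.6514


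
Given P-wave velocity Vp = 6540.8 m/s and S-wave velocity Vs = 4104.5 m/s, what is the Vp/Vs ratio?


Vp/Vs = 6540.8 / 4104.5
= 1.5936

1.5936


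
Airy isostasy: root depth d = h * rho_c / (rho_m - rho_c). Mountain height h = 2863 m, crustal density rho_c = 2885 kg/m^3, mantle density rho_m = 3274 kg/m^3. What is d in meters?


rho_m - rho_c = 3274 - 2885 = 389
d = 2863 * 2885 / 389
= 8259755 / 389
= 21233.3 m

21233.3


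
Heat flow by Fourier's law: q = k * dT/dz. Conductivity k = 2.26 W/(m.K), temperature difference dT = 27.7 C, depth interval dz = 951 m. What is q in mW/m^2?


q = k * dT / dz * 1000
= 2.26 * 27.7 / 951 * 1000
= 0.065828 * 1000
= 65.8275 mW/m^2

65.8275


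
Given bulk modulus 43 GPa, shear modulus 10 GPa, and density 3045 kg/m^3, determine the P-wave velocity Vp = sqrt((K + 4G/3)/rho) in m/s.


First compute the effective modulus:
K + 4G/3 = 43e9 + 4*10e9/3 = 56333333333.33 Pa
Then divide by density:
56333333333.33 / 3045 = 18500273.6727 Pa/(kg/m^3)
Take the square root:
Vp = sqrt(18500273.6727) = 4301.19 m/s

4301.19


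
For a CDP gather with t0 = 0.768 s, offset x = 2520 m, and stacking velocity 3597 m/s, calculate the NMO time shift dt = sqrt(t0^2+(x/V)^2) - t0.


x/Vnmo = 2520/3597 = 0.700584
(x/Vnmo)^2 = 0.490818
t0^2 = 0.589824
sqrt(0.589824 + 0.490818) = 1.039539
dt = 1.039539 - 0.768 = 0.271539

0.271539


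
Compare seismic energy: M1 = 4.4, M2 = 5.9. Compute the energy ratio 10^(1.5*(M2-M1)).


M2 - M1 = 5.9 - 4.4 = 1.5
1.5 * 1.5 = 2.25
ratio = 10^2.25 = 177.83

177.83


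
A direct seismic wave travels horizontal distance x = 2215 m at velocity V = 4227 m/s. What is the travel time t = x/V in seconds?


t = x / V
= 2215 / 4227
= 0.524 s

0.524


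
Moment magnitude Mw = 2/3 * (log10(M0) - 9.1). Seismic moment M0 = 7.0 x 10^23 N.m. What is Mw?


log10(M0) = log10(7.0 x 10^23) = 23.8451
Mw = 2/3 * (23.8451 - 9.1)
= 2/3 * 14.7451
= 9.83

9.83


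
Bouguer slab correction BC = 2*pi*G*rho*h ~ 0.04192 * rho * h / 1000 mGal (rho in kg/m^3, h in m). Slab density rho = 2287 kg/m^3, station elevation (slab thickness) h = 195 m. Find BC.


BC = 0.04192 * rho * h / 1000
= 0.04192 * 2287 * 195 / 1000
= 18.6949 mGal

18.6949


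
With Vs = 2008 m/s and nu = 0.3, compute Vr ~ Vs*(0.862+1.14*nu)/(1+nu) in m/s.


Numerator factor = 0.862 + 1.14*0.3 = 1.204
Denominator = 1 + 0.3 = 1.3
Vr = 2008 * 1.204 / 1.3 = 1859.72 m/s

1859.72


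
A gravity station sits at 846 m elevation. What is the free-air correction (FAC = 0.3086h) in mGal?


FAC = 0.3086 * h
= 0.3086 * 846
= 261.0756 mGal

261.0756


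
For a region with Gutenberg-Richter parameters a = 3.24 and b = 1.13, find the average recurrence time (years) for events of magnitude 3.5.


log10(N) = 3.24 - 1.13*3.5 = -0.715
N = 10^-0.715 = 0.192752
T = 1/N = 1/0.192752 = 5.188 years

5.188


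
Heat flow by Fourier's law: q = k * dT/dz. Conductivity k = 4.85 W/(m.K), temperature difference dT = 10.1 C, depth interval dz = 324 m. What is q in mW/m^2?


q = k * dT / dz * 1000
= 4.85 * 10.1 / 324 * 1000
= 0.151188 * 1000
= 151.1883 mW/m^2

151.1883


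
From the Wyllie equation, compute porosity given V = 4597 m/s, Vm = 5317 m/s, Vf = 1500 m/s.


1/V - 1/Vm = 1/4597 - 1/5317 = 2.946e-05
1/Vf - 1/Vm = 1/1500 - 1/5317 = 0.00047859
phi = 2.946e-05 / 0.00047859 = 0.0615

0.0615


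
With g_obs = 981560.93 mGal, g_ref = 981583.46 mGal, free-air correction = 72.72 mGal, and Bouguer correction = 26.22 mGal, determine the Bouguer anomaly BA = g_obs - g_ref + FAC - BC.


BA = g_obs - g_ref + FAC - BC
= 981560.93 - 981583.46 + 72.72 - 26.22
= 23.97 mGal

23.97


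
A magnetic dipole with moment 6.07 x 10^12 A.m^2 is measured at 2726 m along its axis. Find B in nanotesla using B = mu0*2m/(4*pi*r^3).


m = 6.07 x 10^12 = 6070000000000 A.m^2
2m = 12140000000000 A.m^2
r^3 = 2726^3 = 20257113176
B = (4pi*10^-7) * 12140000000000 / (4*pi * 20257113176) * 1e9
= 15255573.925832 / 254558391746.63 * 1e9
= 59929.5659 nT

59929.5659


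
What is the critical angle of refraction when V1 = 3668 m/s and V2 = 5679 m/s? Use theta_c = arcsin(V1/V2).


V1/V2 = 3668/5679 = 0.645888
theta_c = arcsin(0.645888) = 40.2323 degrees

40.2323


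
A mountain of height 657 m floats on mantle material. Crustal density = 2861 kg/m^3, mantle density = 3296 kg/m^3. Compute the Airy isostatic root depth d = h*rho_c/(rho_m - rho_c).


rho_m - rho_c = 3296 - 2861 = 435
d = 657 * 2861 / 435
= 1879677 / 435
= 4321.1 m

4321.1


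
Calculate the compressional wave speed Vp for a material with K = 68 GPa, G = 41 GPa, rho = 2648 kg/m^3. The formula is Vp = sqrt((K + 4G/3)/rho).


First compute the effective modulus:
K + 4G/3 = 68e9 + 4*41e9/3 = 122666666666.67 Pa
Then divide by density:
122666666666.67 / 2648 = 46324269.8892 Pa/(kg/m^3)
Take the square root:
Vp = sqrt(46324269.8892) = 6806.19 m/s

6806.19


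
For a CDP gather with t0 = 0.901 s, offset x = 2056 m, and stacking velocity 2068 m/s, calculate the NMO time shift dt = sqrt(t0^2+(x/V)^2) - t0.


x/Vnmo = 2056/2068 = 0.994197
(x/Vnmo)^2 = 0.988428
t0^2 = 0.811801
sqrt(0.811801 + 0.988428) = 1.341726
dt = 1.341726 - 0.901 = 0.440726

0.440726


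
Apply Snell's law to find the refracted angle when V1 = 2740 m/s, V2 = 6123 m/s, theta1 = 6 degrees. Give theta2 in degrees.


sin(theta1) = sin(6 deg) = 0.104528
sin(theta2) = V2/V1 * sin(theta1) = 6123/2740 * 0.104528 = 0.233587
theta2 = arcsin(0.233587) = 13.5083 degrees

13.5083


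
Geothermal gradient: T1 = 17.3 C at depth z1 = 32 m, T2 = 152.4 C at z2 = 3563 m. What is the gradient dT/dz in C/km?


dT = 152.4 - 17.3 = 135.1 C
dz = 3563 - 32 = 3531 m
gradient = dT/dz * 1000 = 135.1/3531 * 1000 = 38.2611 C/km

38.2611


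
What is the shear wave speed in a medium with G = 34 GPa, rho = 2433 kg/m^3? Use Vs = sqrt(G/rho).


Convert G to Pa: G = 34e9 Pa
Compute G/rho = 34e9 / 2433 = 13974517.0571
Vs = sqrt(13974517.0571) = 3738.25 m/s

3738.25


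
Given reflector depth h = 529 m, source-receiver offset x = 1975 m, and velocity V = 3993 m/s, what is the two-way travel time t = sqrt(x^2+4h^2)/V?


x^2 + 4h^2 = 1975^2 + 4*529^2 = 3900625 + 1119364 = 5019989
sqrt(5019989) = 2240.5332
t = 2240.5332 / 3993 = 0.5611 s

0.5611


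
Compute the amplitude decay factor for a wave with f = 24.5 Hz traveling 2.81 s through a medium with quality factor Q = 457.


pi*f*t/Q = pi*24.5*2.81/457 = 0.473267
A/A0 = exp(-0.473267) = 0.622964

0.622964


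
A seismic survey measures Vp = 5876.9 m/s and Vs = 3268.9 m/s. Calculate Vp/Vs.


Vp/Vs = 5876.9 / 3268.9
= 1.7978

1.7978


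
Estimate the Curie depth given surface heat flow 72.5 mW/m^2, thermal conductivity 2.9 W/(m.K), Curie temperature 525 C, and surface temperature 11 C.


T_Curie - T_surf = 525 - 11 = 514 C
Convert q to W/m^2: 72.5 mW/m^2 = 0.0725 W/m^2
d = 514 * 2.9 / 0.0725 = 20560.0 m

20560.0


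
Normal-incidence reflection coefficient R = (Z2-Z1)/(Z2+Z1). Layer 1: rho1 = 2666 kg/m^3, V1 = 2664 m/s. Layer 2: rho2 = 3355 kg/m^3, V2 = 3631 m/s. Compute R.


Z1 = 2666 * 2664 = 7102224
Z2 = 3355 * 3631 = 12182005
R = (12182005 - 7102224) / (12182005 + 7102224) = 5079781 / 19284229 = 0.2634

0.2634


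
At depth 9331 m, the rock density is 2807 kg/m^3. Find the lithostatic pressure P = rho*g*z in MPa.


P = rho * g * z / 1e6
= 2807 * 9.81 * 9331 / 1e6
= 256944667.77 / 1e6
= 256.9447 MPa

256.9447


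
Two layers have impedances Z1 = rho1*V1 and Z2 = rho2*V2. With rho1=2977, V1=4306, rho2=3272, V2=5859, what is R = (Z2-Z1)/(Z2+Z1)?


Z1 = 2977 * 4306 = 12818962
Z2 = 3272 * 5859 = 19170648
R = (19170648 - 12818962) / (19170648 + 12818962) = 6351686 / 31989610 = 0.1986

0.1986


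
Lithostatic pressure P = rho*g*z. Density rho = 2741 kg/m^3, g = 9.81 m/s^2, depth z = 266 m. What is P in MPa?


P = rho * g * z / 1e6
= 2741 * 9.81 * 266 / 1e6
= 7152529.86 / 1e6
= 7.1525 MPa

7.1525


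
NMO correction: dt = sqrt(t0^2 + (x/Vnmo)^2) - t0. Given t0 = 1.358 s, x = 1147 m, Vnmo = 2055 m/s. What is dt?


x/Vnmo = 1147/2055 = 0.558151
(x/Vnmo)^2 = 0.311532
t0^2 = 1.844164
sqrt(1.844164 + 0.311532) = 1.468229
dt = 1.468229 - 1.358 = 0.110229

0.110229


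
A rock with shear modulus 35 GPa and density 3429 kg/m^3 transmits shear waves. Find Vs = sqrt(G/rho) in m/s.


Convert G to Pa: G = 35e9 Pa
Compute G/rho = 35e9 / 3429 = 10207057.4512
Vs = sqrt(10207057.4512) = 3194.85 m/s

3194.85


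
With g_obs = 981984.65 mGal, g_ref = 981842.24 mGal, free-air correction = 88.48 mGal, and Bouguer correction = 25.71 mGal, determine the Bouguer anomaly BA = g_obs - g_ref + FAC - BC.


BA = g_obs - g_ref + FAC - BC
= 981984.65 - 981842.24 + 88.48 - 25.71
= 205.18 mGal

205.18


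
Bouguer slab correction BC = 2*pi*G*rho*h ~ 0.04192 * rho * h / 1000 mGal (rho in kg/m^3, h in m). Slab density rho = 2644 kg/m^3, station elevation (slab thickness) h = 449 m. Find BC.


BC = 0.04192 * rho * h / 1000
= 0.04192 * 2644 * 449 / 1000
= 49.7656 mGal

49.7656


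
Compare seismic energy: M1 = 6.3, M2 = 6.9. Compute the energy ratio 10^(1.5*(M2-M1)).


M2 - M1 = 6.9 - 6.3 = 0.6
1.5 * 0.6 = 0.9
ratio = 10^0.9 = 7.94

7.94


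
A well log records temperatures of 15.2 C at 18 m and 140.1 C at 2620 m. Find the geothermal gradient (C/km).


dT = 140.1 - 15.2 = 124.9 C
dz = 2620 - 18 = 2602 m
gradient = dT/dz * 1000 = 124.9/2602 * 1000 = 48.0015 C/km

48.0015


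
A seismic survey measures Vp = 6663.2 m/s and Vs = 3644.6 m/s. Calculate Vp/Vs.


Vp/Vs = 6663.2 / 3644.6
= 1.8282

1.8282


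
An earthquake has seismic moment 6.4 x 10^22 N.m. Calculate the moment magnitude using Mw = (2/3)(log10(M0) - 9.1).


log10(M0) = log10(6.4 x 10^22) = 22.8062
Mw = 2/3 * (22.8062 - 9.1)
= 2/3 * 13.7062
= 9.14

9.14


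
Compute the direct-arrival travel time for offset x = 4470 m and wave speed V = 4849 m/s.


t = x / V
= 4470 / 4849
= 0.9218 s

0.9218


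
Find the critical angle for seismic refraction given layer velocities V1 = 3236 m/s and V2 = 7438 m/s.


V1/V2 = 3236/7438 = 0.435063
theta_c = arcsin(0.435063) = 25.7893 degrees

25.7893


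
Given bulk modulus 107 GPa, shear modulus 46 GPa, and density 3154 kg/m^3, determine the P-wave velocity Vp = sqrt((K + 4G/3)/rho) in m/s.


First compute the effective modulus:
K + 4G/3 = 107e9 + 4*46e9/3 = 168333333333.33 Pa
Then divide by density:
168333333333.33 / 3154 = 53371380.2579 Pa/(kg/m^3)
Take the square root:
Vp = sqrt(53371380.2579) = 7305.57 m/s

7305.57


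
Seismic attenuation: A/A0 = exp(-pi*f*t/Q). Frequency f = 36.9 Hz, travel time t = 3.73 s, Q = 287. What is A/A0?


pi*f*t/Q = pi*36.9*3.73/287 = 1.506618
A/A0 = exp(-1.506618) = 0.221658

0.221658


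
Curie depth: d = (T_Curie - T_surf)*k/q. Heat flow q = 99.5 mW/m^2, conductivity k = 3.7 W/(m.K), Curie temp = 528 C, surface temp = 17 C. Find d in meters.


T_Curie - T_surf = 528 - 17 = 511 C
Convert q to W/m^2: 99.5 mW/m^2 = 0.0995 W/m^2
d = 511 * 3.7 / 0.0995 = 19002.01 m

19002.01


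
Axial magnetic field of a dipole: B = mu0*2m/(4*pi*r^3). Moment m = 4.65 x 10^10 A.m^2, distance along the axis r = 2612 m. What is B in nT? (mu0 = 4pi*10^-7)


m = 4.65 x 10^10 = 46500000000 A.m^2
2m = 93000000000 A.m^2
r^3 = 2612^3 = 17820484928
B = (4pi*10^-7) * 93000000000 / (4*pi * 17820484928) * 1e9
= 116867.246714 / 223938818132.85 * 1e9
= 521.8713 nT

521.8713


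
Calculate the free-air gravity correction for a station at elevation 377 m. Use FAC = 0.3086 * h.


FAC = 0.3086 * h
= 0.3086 * 377
= 116.3422 mGal

116.3422


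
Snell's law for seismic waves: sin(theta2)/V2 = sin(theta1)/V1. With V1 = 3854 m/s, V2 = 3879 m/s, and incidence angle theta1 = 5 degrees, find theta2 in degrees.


sin(theta1) = sin(5 deg) = 0.087156
sin(theta2) = V2/V1 * sin(theta1) = 3879/3854 * 0.087156 = 0.087721
theta2 = arcsin(0.087721) = 5.0325 degrees

5.0325


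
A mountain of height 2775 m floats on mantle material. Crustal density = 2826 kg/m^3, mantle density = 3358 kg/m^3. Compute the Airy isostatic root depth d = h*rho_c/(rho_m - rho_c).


rho_m - rho_c = 3358 - 2826 = 532
d = 2775 * 2826 / 532
= 7842150 / 532
= 14740.88 m

14740.88


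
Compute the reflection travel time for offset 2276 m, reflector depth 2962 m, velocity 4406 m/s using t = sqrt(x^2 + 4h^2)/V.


x^2 + 4h^2 = 2276^2 + 4*2962^2 = 5180176 + 35093776 = 40273952
sqrt(40273952) = 6346.1762
t = 6346.1762 / 4406 = 1.4403 s

1.4403


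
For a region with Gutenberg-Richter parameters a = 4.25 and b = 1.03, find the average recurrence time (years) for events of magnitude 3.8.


log10(N) = 4.25 - 1.03*3.8 = 0.336
N = 10^0.336 = 2.167704
T = 1/N = 1/2.167704 = 0.4613 years

0.4613


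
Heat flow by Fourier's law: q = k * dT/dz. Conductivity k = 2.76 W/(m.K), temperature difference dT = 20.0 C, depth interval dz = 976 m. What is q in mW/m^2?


q = k * dT / dz * 1000
= 2.76 * 20.0 / 976 * 1000
= 0.056557 * 1000
= 56.5574 mW/m^2

56.5574


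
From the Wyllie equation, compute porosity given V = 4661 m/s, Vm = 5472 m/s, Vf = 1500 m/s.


1/V - 1/Vm = 1/4661 - 1/5472 = 3.18e-05
1/Vf - 1/Vm = 1/1500 - 1/5472 = 0.00048392
phi = 3.18e-05 / 0.00048392 = 0.0657

0.0657


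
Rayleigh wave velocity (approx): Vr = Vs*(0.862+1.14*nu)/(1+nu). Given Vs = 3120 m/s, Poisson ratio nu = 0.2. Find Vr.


Numerator factor = 0.862 + 1.14*0.2 = 1.09
Denominator = 1 + 0.2 = 1.2
Vr = 3120 * 1.09 / 1.2 = 2834.0 m/s

2834.0


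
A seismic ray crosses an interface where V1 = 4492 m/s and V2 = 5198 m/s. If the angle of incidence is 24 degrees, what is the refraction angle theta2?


sin(theta1) = sin(24 deg) = 0.406737
sin(theta2) = V2/V1 * sin(theta1) = 5198/4492 * 0.406737 = 0.470663
theta2 = arcsin(0.470663) = 28.0773 degrees

28.0773


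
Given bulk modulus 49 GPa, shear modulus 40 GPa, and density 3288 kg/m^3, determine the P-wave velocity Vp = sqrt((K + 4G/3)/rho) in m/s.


First compute the effective modulus:
K + 4G/3 = 49e9 + 4*40e9/3 = 102333333333.33 Pa
Then divide by density:
102333333333.33 / 3288 = 31123276.5612 Pa/(kg/m^3)
Take the square root:
Vp = sqrt(31123276.5612) = 5578.82 m/s

5578.82


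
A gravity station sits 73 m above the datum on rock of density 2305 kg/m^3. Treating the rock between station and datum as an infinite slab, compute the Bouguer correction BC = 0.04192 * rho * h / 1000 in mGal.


BC = 0.04192 * rho * h / 1000
= 0.04192 * 2305 * 73 / 1000
= 7.0537 mGal

7.0537


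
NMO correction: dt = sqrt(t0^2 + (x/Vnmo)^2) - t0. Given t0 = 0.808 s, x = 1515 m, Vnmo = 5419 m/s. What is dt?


x/Vnmo = 1515/5419 = 0.279572
(x/Vnmo)^2 = 0.07816
t0^2 = 0.652864
sqrt(0.652864 + 0.07816) = 0.855
dt = 0.855 - 0.808 = 0.047

0.047


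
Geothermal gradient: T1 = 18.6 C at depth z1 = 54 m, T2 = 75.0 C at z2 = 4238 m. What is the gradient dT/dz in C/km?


dT = 75.0 - 18.6 = 56.4 C
dz = 4238 - 54 = 4184 m
gradient = dT/dz * 1000 = 56.4/4184 * 1000 = 13.4799 C/km

13.4799


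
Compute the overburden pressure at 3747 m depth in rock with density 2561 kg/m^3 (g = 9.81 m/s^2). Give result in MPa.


P = rho * g * z / 1e6
= 2561 * 9.81 * 3747 / 1e6
= 94137417.27 / 1e6
= 94.1374 MPa

94.1374


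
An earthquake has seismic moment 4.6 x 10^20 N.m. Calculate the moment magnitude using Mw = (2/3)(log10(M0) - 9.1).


log10(M0) = log10(4.6 x 10^20) = 20.6628
Mw = 2/3 * (20.6628 - 9.1)
= 2/3 * 11.5628
= 7.71

7.71


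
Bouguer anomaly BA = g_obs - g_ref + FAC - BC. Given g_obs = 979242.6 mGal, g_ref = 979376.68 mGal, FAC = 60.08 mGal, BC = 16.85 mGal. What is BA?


BA = g_obs - g_ref + FAC - BC
= 979242.6 - 979376.68 + 60.08 - 16.85
= -90.85 mGal

-90.85


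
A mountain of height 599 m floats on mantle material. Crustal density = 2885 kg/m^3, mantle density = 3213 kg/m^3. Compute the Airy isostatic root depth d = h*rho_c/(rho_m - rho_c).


rho_m - rho_c = 3213 - 2885 = 328
d = 599 * 2885 / 328
= 1728115 / 328
= 5268.64 m

5268.64


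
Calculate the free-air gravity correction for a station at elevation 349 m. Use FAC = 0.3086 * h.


FAC = 0.3086 * h
= 0.3086 * 349
= 107.7014 mGal

107.7014


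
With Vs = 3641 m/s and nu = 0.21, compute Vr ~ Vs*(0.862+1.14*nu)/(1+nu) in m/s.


Numerator factor = 0.862 + 1.14*0.21 = 1.1014
Denominator = 1 + 0.21 = 1.21
Vr = 3641 * 1.1014 / 1.21 = 3314.21 m/s

3314.21


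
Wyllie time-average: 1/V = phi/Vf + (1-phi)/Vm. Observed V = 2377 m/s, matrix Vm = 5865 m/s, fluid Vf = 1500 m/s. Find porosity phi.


1/V - 1/Vm = 1/2377 - 1/5865 = 0.0002502
1/Vf - 1/Vm = 1/1500 - 1/5865 = 0.00049616
phi = 0.0002502 / 0.00049616 = 0.5043

0.5043


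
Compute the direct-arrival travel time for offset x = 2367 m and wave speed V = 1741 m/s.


t = x / V
= 2367 / 1741
= 1.3596 s

1.3596


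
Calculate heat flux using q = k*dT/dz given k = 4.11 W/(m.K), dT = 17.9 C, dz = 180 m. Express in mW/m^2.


q = k * dT / dz * 1000
= 4.11 * 17.9 / 180 * 1000
= 0.408717 * 1000
= 408.7167 mW/m^2

408.7167


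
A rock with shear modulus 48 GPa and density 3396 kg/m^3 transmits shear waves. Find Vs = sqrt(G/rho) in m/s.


Convert G to Pa: G = 48e9 Pa
Compute G/rho = 48e9 / 3396 = 14134275.6184
Vs = sqrt(14134275.6184) = 3759.56 m/s

3759.56


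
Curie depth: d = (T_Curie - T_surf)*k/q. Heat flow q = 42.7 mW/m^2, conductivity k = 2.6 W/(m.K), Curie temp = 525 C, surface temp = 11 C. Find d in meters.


T_Curie - T_surf = 525 - 11 = 514 C
Convert q to W/m^2: 42.7 mW/m^2 = 0.0427 W/m^2
d = 514 * 2.6 / 0.0427 = 31297.42 m

31297.42


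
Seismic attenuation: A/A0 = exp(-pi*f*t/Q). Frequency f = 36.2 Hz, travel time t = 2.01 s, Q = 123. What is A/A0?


pi*f*t/Q = pi*36.2*2.01/123 = 1.858444
A/A0 = exp(-1.858444) = 0.155915

0.155915


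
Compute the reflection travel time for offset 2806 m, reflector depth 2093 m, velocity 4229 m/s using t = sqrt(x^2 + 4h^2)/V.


x^2 + 4h^2 = 2806^2 + 4*2093^2 = 7873636 + 17522596 = 25396232
sqrt(25396232) = 5039.4674
t = 5039.4674 / 4229 = 1.1916 s

1.1916


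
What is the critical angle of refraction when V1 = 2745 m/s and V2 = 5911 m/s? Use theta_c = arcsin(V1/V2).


V1/V2 = 2745/5911 = 0.464388
theta_c = arcsin(0.464388) = 27.6706 degrees

27.6706


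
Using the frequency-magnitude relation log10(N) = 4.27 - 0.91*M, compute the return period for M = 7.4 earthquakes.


log10(N) = 4.27 - 0.91*7.4 = -2.464
N = 10^-2.464 = 0.003436
T = 1/N = 1/0.003436 = 291.0717 years

291.0717


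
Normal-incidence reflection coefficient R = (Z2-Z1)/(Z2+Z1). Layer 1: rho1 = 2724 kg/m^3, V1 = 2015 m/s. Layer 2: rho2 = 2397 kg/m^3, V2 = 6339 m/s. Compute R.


Z1 = 2724 * 2015 = 5488860
Z2 = 2397 * 6339 = 15194583
R = (15194583 - 5488860) / (15194583 + 5488860) = 9705723 / 20683443 = 0.4693

0.4693


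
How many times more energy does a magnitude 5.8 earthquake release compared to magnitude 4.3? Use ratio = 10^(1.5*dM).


M2 - M1 = 5.8 - 4.3 = 1.5
1.5 * 1.5 = 2.25
ratio = 10^2.25 = 177.83

177.83


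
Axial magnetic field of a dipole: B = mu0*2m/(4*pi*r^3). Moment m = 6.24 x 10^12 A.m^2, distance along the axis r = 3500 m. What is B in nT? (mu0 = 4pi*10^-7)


m = 6.24 x 10^12 = 6240000000000 A.m^2
2m = 12480000000000 A.m^2
r^3 = 3500^3 = 42875000000
B = (4pi*10^-7) * 12480000000000 / (4*pi * 42875000000) * 1e9
= 15682830.52672 / 538783140090.65 * 1e9
= 29107.8717 nT

29107.8717


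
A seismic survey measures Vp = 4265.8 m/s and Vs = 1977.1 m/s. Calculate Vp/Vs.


Vp/Vs = 4265.8 / 1977.1
= 2.1576

2.1576


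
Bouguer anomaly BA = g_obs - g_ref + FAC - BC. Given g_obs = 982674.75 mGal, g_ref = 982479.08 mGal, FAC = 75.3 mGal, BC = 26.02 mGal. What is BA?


BA = g_obs - g_ref + FAC - BC
= 982674.75 - 982479.08 + 75.3 - 26.02
= 244.95 mGal

244.95


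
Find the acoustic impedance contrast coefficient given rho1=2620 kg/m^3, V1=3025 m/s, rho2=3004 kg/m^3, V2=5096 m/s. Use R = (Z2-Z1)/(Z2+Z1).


Z1 = 2620 * 3025 = 7925500
Z2 = 3004 * 5096 = 15308384
R = (15308384 - 7925500) / (15308384 + 7925500) = 7382884 / 23233884 = 0.3178

0.3178


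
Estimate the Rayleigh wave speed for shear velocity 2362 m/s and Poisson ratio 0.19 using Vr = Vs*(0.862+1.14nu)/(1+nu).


Numerator factor = 0.862 + 1.14*0.19 = 1.0786
Denominator = 1 + 0.19 = 1.19
Vr = 2362 * 1.0786 / 1.19 = 2140.89 m/s

2140.89


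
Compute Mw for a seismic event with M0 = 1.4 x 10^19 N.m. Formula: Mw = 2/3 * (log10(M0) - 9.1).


log10(M0) = log10(1.4 x 10^19) = 19.1461
Mw = 2/3 * (19.1461 - 9.1)
= 2/3 * 10.0461
= 6.7

6.7


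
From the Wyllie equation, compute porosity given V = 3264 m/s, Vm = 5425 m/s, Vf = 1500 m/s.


1/V - 1/Vm = 1/3264 - 1/5425 = 0.00012204
1/Vf - 1/Vm = 1/1500 - 1/5425 = 0.00048233
phi = 0.00012204 / 0.00048233 = 0.253

0.253


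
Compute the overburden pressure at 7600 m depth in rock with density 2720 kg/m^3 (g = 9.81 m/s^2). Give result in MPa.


P = rho * g * z / 1e6
= 2720 * 9.81 * 7600 / 1e6
= 202792320.0 / 1e6
= 202.7923 MPa

202.7923
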